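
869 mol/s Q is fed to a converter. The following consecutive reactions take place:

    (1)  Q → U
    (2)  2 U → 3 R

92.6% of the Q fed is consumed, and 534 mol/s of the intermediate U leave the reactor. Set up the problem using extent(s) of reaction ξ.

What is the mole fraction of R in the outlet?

0.404

Conversion of Q: Q consumed = 1ξ₁ = 0.926 × 869 → ξ₁ = 804.7 mol/s.
U balance: n_U = 0 + 1ξ₁ − 2ξ₂ = 534 → ξ₂ = (1·804.7 − 534)/2 = 135.3 mol/s.
Outlet amounts (n = n₀ + Σ ν·ξ):
  Q: 869 − 1(804.7) = 64.31
  U: 0 + 1(804.7) − 2(135.3) = 534
  R: 0 + 3(135.3) = 406
Total out = 1004 mol/s; y_R = 406 / 1004 = 0.4043.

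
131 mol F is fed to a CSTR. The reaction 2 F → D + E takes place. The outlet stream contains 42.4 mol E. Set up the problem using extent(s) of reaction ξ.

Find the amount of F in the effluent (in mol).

46.2 mol

For E: n = n₀ + 1ξ → 42.4 = 0 + 1ξ, giving ξ = 42.4 mol.
Outlet amounts (n = n₀ + ν ξ):
  F: 131 − 2(42.4) = 46.2
  D: 0 + 1(42.4) = 42.4
  E: 0 + 1(42.4) = 42.4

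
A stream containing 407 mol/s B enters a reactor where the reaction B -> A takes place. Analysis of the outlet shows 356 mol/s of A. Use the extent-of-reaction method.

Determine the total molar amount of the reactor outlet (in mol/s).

For A: n = n₀ + 1ξ → 356 = 0 + 1ξ, giving ξ = 356 mol/s.
Outlet amounts (n = n₀ + ν ξ):
  B: 407 − 1(356) = 51
  A: 0 + 1(356) = 356
Total out = 51 + 356 = 407 mol/s.

407 mol/s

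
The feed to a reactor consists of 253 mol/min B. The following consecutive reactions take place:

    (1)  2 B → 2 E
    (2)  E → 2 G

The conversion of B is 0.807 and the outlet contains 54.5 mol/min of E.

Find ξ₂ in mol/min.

Conversion of B: B consumed = 2ξ₁ = 0.807 × 253 → ξ₁ = 102.1 mol/min.
E balance: n_E = 0 + 2ξ₁ − 1ξ₂ = 54.5 → ξ₂ = (2·102.1 − 54.5)/1 = 149.7 mol/min.
Outlet amounts (n = n₀ + Σ ν·ξ):
  B: 253 − 2(102.1) = 48.83
  E: 0 + 2(102.1) − 1(149.7) = 54.5
  G: 0 + 2(149.7) = 299.3

ξ₂ = 150 mol/min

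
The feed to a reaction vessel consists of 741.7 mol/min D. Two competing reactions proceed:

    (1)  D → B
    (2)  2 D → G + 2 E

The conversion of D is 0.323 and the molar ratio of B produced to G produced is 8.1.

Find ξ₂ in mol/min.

ξ₂ = 23.7 mol/min

Conversion of D: D consumed = 0.323 × 741.7 = 239.6 mol/min = 1ξ₁ + 2ξ₂.
Selectivity: 1ξ₁ / (1ξ₂) = 8.1 → ξ₁ = 8.1 ξ₂.
Substitute: (1·8.1 + 2) ξ₂ = 239.6 → ξ₂ = 23.72 mol/min, ξ₁ = 192.1 mol/min.
Outlet amounts (n = n₀ + Σ ν·ξ):
  D: 741.7 − 1(192.1) − 2(23.72) = 502.1
  B: 0 + 1(192.1) = 192.1
  G: 0 + 1(23.72) = 23.72
  E: 0 + 2(23.72) = 47.44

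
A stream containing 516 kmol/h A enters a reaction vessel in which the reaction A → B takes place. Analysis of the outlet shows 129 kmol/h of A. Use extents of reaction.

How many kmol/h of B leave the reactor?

387 kmol/h

For A: n = n₀ − 1ξ → 129 = 516 − 1ξ, giving ξ = 387 kmol/h.
Outlet amounts (n = n₀ + ν ξ):
  A: 516 − 1(387) = 129
  B: 0 + 1(387) = 387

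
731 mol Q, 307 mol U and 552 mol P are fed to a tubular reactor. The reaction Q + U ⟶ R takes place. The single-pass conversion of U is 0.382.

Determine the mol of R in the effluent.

117 mol

U reacted = 0.382 × 307 = 117.3 mol; ν_U = −1, so ξ = 117.3/1 = 117.3 mol.
Outlet amounts (n = n₀ + ν ξ):
  Q: 731 − 1(117.3) = 613.7
  U: 307 − 1(117.3) = 189.7
  R: 0 + 1(117.3) = 117.3
  P: 552 (inert)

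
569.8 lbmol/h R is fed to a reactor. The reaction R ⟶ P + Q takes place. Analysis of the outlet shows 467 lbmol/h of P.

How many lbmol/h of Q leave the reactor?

For P: n = n₀ + 1ξ → 467 = 0 + 1ξ, giving ξ = 467 lbmol/h.
Outlet amounts (n = n₀ + ν ξ):
  R: 569.8 − 1(467) = 102.8
  P: 0 + 1(467) = 467
  Q: 0 + 1(467) = 467

467 lbmol/h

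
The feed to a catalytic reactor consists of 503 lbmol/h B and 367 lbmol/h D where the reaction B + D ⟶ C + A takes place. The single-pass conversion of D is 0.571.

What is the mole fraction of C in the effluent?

D reacted = 0.571 × 367 = 209.6 lbmol/h; ν_D = −1, so ξ = 209.6/1 = 209.6 lbmol/h.
Outlet amounts (n = n₀ + ν ξ):
  B: 503 − 1(209.6) = 293.4
  D: 367 − 1(209.6) = 157.4
  C: 0 + 1(209.6) = 209.6
  A: 0 + 1(209.6) = 209.6
Total out = 870 lbmol/h; y_C = 209.6 / 870 = 0.2409.

0.241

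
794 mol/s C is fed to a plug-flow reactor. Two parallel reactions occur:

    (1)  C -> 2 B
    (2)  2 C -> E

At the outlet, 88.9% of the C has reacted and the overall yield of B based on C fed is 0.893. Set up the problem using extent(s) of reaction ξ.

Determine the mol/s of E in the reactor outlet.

176 mol/s

Yield of B: 2ξ₁ / 794 = 0.893 → ξ₁ = 354.5 mol/s.
Conversion of C: 1ξ₁ + 2ξ₂ = 0.889 × 794 = 705.9 → ξ₂ = 175.7 mol/s.
Outlet amounts (n = n₀ + Σ ν·ξ):
  C: 794 − 1(354.5) − 2(175.7) = 88.13
  B: 0 + 2(354.5) = 709
  E: 0 + 1(175.7) = 175.7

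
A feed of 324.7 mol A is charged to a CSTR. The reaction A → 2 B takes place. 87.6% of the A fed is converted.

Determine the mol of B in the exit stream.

A reacted = 0.876 × 324.7 = 284.4 mol; ν_A = −1, so ξ = 284.4/1 = 284.4 mol.
Outlet amounts (n = n₀ + ν ξ):
  A: 324.7 − 1(284.4) = 40.26
  B: 0 + 2(284.4) = 568.9

569 mol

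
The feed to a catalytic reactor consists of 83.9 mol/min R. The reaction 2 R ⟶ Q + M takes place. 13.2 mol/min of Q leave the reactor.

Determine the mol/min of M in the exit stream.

For Q: n = n₀ + 1ξ → 13.2 = 0 + 1ξ, giving ξ = 13.2 mol/min.
Outlet amounts (n = n₀ + ν ξ):
  R: 83.9 − 2(13.2) = 57.5
  Q: 0 + 1(13.2) = 13.2
  M: 0 + 1(13.2) = 13.2

13.2 mol/min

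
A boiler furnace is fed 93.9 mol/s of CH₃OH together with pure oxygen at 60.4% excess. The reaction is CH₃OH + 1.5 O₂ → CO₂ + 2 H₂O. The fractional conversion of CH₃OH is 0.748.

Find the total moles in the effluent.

Stoichiometric O₂ = 1.5 × 93.9 = 140.9 mol/s; O₂ fed = 140.9 × 1.604 = 225.9 mol/s.
Fuel reacted = 0.748 × 93.9 → ξ = 70.24 mol/s.
Outlet (n = n₀ + ν ξ):
  CH₃OH: 93.9 − 1(70.24) = 23.66
  O₂: 225.9 − 1.5(70.24) = 120.6
  CO₂: 0 + 1(70.24) = 70.24
  H₂O: 0 + 2(70.24) = 140.5
Total out = 23.66 + 120.6 + 70.24 + 140.5 = 354.9 mol/s.

355 mol/s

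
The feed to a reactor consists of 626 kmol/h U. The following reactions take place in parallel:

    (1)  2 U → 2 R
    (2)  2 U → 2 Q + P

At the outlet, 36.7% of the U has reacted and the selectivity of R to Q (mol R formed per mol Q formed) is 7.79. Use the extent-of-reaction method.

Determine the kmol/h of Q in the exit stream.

26.1 kmol/h

Conversion of U: U consumed = 0.367 × 626 = 229.7 kmol/h = 2ξ₁ + 2ξ₂.
Selectivity: 2ξ₁ / (2ξ₂) = 7.79 → ξ₁ = 7.79 ξ₂.
Substitute: (2·7.79 + 2) ξ₂ = 229.7 → ξ₂ = 13.07 kmol/h, ξ₁ = 101.8 kmol/h.
Outlet amounts (n = n₀ + Σ ν·ξ):
  U: 626 − 2(101.8) − 2(13.07) = 396.3
  R: 0 + 2(101.8) = 203.6
  Q: 0 + 2(13.07) = 26.14
  P: 0 + 1(13.07) = 13.07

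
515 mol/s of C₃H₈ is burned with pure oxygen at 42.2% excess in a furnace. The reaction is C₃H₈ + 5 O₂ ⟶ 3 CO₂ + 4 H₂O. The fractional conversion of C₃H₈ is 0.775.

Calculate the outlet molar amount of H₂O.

Stoichiometric O₂ = 5 × 515 = 2575 mol/s; O₂ fed = 2575 × 1.422 = 3662 mol/s.
Fuel reacted = 0.775 × 515 → ξ = 399.1 mol/s.
Outlet (n = n₀ + ν ξ):
  C₃H₈: 515 − 1(399.1) = 115.9
  O₂: 3662 − 5(399.1) = 1666
  CO₂: 0 + 3(399.1) = 1197
  H₂O: 0 + 4(399.1) = 1596

1600 mol/s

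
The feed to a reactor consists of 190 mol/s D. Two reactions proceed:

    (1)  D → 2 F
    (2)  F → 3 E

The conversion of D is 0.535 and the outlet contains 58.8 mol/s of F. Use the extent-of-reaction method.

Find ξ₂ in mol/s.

ξ₂ = 144 mol/s

Conversion of D: D consumed = 1ξ₁ = 0.535 × 190 → ξ₁ = 101.7 mol/s.
F balance: n_F = 0 + 2ξ₁ − 1ξ₂ = 58.8 → ξ₂ = (2·101.7 − 58.8)/1 = 144.5 mol/s.
Outlet amounts (n = n₀ + Σ ν·ξ):
  D: 190 − 1(101.7) = 88.35
  F: 0 + 2(101.7) − 1(144.5) = 58.8
  E: 0 + 3(144.5) = 433.5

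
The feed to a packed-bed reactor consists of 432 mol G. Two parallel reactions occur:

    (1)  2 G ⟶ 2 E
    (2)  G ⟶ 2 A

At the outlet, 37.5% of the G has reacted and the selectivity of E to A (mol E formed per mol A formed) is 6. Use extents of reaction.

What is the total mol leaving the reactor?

Conversion of G: G consumed = 0.375 × 432 = 162 mol = 2ξ₁ + 1ξ₂.
Selectivity: 2ξ₁ / (2ξ₂) = 6 → ξ₁ = 6 ξ₂.
Substitute: (2·6 + 1) ξ₂ = 162 → ξ₂ = 12.46 mol, ξ₁ = 74.77 mol.
Outlet amounts (n = n₀ + Σ ν·ξ):
  G: 432 − 2(74.77) − 1(12.46) = 270
  E: 0 + 2(74.77) = 149.5
  A: 0 + 2(12.46) = 24.92
Total out = 270 + 149.5 + 24.92 = 444.5 mol.

444 mol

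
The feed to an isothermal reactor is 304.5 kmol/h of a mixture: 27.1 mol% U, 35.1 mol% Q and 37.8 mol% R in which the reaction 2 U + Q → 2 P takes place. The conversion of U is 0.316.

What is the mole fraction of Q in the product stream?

0.322

U reacted = 0.316 × 82.52 = 26.08 kmol/h; ν_U = −2, so ξ = 26.08/2 = 13.04 kmol/h.
Outlet amounts (n = n₀ + ν ξ):
  U: 82.52 − 2(13.04) = 56.44
  Q: 106.9 − 1(13.04) = 93.84
  P: 0 + 2(13.04) = 26.08
  R: 115.1 (inert)
Total out = 291.5 kmol/h; y_Q = 93.84 / 291.5 = 0.322.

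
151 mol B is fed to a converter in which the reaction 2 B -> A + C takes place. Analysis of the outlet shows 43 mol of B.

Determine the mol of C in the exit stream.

For B: n = n₀ − 2ξ → 43 = 151 − 2ξ, giving ξ = 54 mol.
Outlet amounts (n = n₀ + ν ξ):
  B: 151 − 2(54) = 43
  A: 0 + 1(54) = 54
  C: 0 + 1(54) = 54

54 mol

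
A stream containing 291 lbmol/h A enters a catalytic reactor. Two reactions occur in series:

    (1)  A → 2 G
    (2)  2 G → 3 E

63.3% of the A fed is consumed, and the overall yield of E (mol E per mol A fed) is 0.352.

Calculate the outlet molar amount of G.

300 lbmol/h

Conversion of A: A consumed = 1ξ₁ = 0.633 × 291 → ξ₁ = 184.2 lbmol/h.
Yield of E: 3ξ₂ / 291 = 0.352 → ξ₂ = 34.14 lbmol/h.
Outlet amounts (n = n₀ + Σ ν·ξ):
  A: 291 − 1(184.2) = 106.8
  G: 0 + 2(184.2) − 2(34.14) = 300.1
  E: 0 + 3(34.14) = 102.4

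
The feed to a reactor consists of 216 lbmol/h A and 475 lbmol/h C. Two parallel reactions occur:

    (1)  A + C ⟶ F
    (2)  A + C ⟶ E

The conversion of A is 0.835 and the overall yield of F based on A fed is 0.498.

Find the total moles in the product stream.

Yield of F: 1ξ₁ / 216 = 0.498 → ξ₁ = 107.6 lbmol/h.
Conversion of A: 1ξ₁ + 1ξ₂ = 0.835 × 216 = 180.4 → ξ₂ = 72.79 lbmol/h.
Outlet amounts (n = n₀ + Σ ν·ξ):
  A: 216 − 1(107.6) − 1(72.79) = 35.64
  C: 475 − 1(107.6) − 1(72.79) = 294.6
  F: 0 + 1(107.6) = 107.6
  E: 0 + 1(72.79) = 72.79
Total out = 35.64 + 294.6 + 107.6 + 72.79 = 510.6 lbmol/h.

511 lbmol/h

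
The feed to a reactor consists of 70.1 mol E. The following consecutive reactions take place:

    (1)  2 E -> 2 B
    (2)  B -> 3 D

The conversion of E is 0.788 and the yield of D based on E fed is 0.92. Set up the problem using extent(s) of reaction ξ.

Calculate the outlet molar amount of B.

33.7 mol

Conversion of E: E consumed = 2ξ₁ = 0.788 × 70.1 → ξ₁ = 27.62 mol.
Yield of D: 3ξ₂ / 70.1 = 0.92 → ξ₂ = 21.5 mol.
Outlet amounts (n = n₀ + Σ ν·ξ):
  E: 70.1 − 2(27.62) = 14.86
  B: 0 + 2(27.62) − 1(21.5) = 33.74
  D: 0 + 3(21.5) = 64.49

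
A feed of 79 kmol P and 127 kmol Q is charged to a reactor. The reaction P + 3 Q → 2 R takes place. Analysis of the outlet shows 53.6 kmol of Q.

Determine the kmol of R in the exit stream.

For Q: n = n₀ − 3ξ → 53.6 = 127 − 3ξ, giving ξ = 24.47 kmol.
Outlet amounts (n = n₀ + ν ξ):
  P: 79 − 1(24.47) = 54.53
  Q: 127 − 3(24.47) = 53.6
  R: 0 + 2(24.47) = 48.93

48.9 kmol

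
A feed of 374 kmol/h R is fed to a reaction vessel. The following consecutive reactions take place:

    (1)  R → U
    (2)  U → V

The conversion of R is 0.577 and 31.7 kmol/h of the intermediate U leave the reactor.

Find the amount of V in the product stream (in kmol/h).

Conversion of R: R consumed = 1ξ₁ = 0.577 × 374 → ξ₁ = 215.8 kmol/h.
U balance: n_U = 0 + 1ξ₁ − 1ξ₂ = 31.7 → ξ₂ = (1·215.8 − 31.7)/1 = 184.1 kmol/h.
Outlet amounts (n = n₀ + Σ ν·ξ):
  R: 374 − 1(215.8) = 158.2
  U: 0 + 1(215.8) − 1(184.1) = 31.7
  V: 0 + 1(184.1) = 184.1

184 kmol/h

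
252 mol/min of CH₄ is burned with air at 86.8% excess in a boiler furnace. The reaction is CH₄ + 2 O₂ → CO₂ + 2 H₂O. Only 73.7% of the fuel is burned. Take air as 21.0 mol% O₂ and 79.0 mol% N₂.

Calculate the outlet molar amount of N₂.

Stoichiometric O₂ = 2 × 252 = 504 mol/min; O₂ fed = 504 × 1.868 = 941.5 mol/min.
N₂ fed = 941.5 × 79/21 = 3542 mol/min.
Fuel reacted = 0.737 × 252 → ξ = 185.7 mol/min.
Outlet (n = n₀ + ν ξ):
  CH₄: 252 − 1(185.7) = 66.28
  O₂: 941.5 − 2(185.7) = 570
  N₂: 3542 (inert)
  CO₂: 0 + 1(185.7) = 185.7
  H₂O: 0 + 2(185.7) = 371.4

3540 mol/min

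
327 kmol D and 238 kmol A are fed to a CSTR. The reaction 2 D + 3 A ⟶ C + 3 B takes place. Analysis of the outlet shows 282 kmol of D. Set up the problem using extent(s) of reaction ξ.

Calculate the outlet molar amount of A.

For D: n = n₀ − 2ξ → 282 = 327 − 2ξ, giving ξ = 22.5 kmol.
Outlet amounts (n = n₀ + ν ξ):
  D: 327 − 2(22.5) = 282
  A: 238 − 3(22.5) = 170.5
  C: 0 + 1(22.5) = 22.5
  B: 0 + 3(22.5) = 67.5

170 kmol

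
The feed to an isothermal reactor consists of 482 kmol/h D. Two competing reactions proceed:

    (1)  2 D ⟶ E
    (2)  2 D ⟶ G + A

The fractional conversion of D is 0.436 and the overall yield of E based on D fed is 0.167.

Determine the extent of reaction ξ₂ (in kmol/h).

Yield of E: 1ξ₁ / 482 = 0.167 → ξ₁ = 80.49 kmol/h.
Conversion of D: 2ξ₁ + 2ξ₂ = 0.436 × 482 = 210.2 → ξ₂ = 24.58 kmol/h.
Outlet amounts (n = n₀ + Σ ν·ξ):
  D: 482 − 2(80.49) − 2(24.58) = 271.8
  E: 0 + 1(80.49) = 80.49
  G: 0 + 1(24.58) = 24.58
  A: 0 + 1(24.58) = 24.58

ξ₂ = 24.6 kmol/h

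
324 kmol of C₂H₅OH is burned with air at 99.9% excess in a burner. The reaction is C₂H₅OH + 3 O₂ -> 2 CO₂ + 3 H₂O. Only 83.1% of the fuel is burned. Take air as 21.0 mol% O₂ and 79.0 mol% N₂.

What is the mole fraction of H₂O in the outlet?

Stoichiometric O₂ = 3 × 324 = 972 kmol; O₂ fed = 972 × 1.999 = 1943 kmol.
N₂ fed = 1943 × 79/21 = 7309 kmol.
Fuel reacted = 0.831 × 324 → ξ = 269.2 kmol.
Outlet (n = n₀ + ν ξ):
  C₂H₅OH: 324 − 1(269.2) = 54.76
  O₂: 1943 − 3(269.2) = 1135
  N₂: 7309 (inert)
  CO₂: 0 + 2(269.2) = 538.5
  H₂O: 0 + 3(269.2) = 807.7
Total out = 9846 kmol; y_H₂O = 807.7 / 9846 = 0.08204.

0.082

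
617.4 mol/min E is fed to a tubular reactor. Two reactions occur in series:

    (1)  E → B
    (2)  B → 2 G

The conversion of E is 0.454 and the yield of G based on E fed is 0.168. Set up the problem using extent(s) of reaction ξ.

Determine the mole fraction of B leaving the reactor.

Conversion of E: E consumed = 1ξ₁ = 0.454 × 617.4 → ξ₁ = 280.3 mol/min.
Yield of G: 2ξ₂ / 617.4 = 0.168 → ξ₂ = 51.86 mol/min.
Outlet amounts (n = n₀ + Σ ν·ξ):
  E: 617.4 − 1(280.3) = 337.1
  B: 0 + 1(280.3) − 1(51.86) = 228.4
  G: 0 + 2(51.86) = 103.7
Total out = 669.3 mol/min; y_B = 228.4 / 669.3 = 0.3413.

0.341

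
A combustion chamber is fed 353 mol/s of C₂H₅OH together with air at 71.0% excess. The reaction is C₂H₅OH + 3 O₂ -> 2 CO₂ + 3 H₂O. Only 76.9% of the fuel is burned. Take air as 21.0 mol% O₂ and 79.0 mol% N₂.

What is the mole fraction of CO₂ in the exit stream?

Stoichiometric O₂ = 3 × 353 = 1059 mol/s; O₂ fed = 1059 × 1.710 = 1811 mol/s.
N₂ fed = 1811 × 79/21 = 6812 mol/s.
Fuel reacted = 0.769 × 353 → ξ = 271.5 mol/s.
Outlet (n = n₀ + ν ξ):
  C₂H₅OH: 353 − 1(271.5) = 81.54
  O₂: 1811 − 3(271.5) = 996.5
  N₂: 6812 (inert)
  CO₂: 0 + 2(271.5) = 542.9
  H₂O: 0 + 3(271.5) = 814.4
Total out = 9248 mol/s; y_CO₂ = 542.9 / 9248 = 0.05871.

0.0587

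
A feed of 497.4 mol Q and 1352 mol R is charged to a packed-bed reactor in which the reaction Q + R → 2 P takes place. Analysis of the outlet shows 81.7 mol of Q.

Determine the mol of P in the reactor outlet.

831 mol

For Q: n = n₀ − 1ξ → 81.7 = 497.4 − 1ξ, giving ξ = 415.7 mol.
Outlet amounts (n = n₀ + ν ξ):
  Q: 497.4 − 1(415.7) = 81.7
  R: 1352 − 1(415.7) = 936.3
  P: 0 + 2(415.7) = 831.4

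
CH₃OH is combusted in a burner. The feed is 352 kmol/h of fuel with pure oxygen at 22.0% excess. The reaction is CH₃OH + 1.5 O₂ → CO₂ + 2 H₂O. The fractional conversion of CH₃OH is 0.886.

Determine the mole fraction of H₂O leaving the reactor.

0.541

Stoichiometric O₂ = 1.5 × 352 = 528 kmol/h; O₂ fed = 528 × 1.220 = 644.2 kmol/h.
Fuel reacted = 0.886 × 352 → ξ = 311.9 kmol/h.
Outlet (n = n₀ + ν ξ):
  CH₃OH: 352 − 1(311.9) = 40.13
  O₂: 644.2 − 1.5(311.9) = 176.4
  CO₂: 0 + 1(311.9) = 311.9
  H₂O: 0 + 2(311.9) = 623.7
Total out = 1152 kmol/h; y_H₂O = 623.7 / 1152 = 0.5414.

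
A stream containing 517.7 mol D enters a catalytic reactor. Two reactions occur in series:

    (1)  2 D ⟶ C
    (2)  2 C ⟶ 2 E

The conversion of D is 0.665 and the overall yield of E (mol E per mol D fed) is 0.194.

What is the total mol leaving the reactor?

346 mol

Conversion of D: D consumed = 2ξ₁ = 0.665 × 517.7 → ξ₁ = 172.1 mol.
Yield of E: 2ξ₂ / 517.7 = 0.194 → ξ₂ = 50.22 mol.
Outlet amounts (n = n₀ + Σ ν·ξ):
  D: 517.7 − 2(172.1) = 173.4
  C: 0 + 1(172.1) − 2(50.22) = 71.7
  E: 0 + 2(50.22) = 100.4
Total out = 173.4 + 71.7 + 100.4 = 345.6 mol.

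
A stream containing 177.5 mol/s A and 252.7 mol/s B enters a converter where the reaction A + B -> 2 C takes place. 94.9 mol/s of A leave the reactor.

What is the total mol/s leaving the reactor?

430 mol/s

For A: n = n₀ − 1ξ → 94.9 = 177.5 − 1ξ, giving ξ = 82.6 mol/s.
Outlet amounts (n = n₀ + ν ξ):
  A: 177.5 − 1(82.6) = 94.9
  B: 252.7 − 1(82.6) = 170.1
  C: 0 + 2(82.6) = 165.2
Total out = 94.9 + 170.1 + 165.2 = 430.2 mol/s.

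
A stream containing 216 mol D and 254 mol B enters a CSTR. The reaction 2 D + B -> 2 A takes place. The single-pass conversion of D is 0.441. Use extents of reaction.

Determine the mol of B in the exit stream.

D reacted = 0.441 × 216 = 95.26 mol; ν_D = −2, so ξ = 95.26/2 = 47.63 mol.
Outlet amounts (n = n₀ + ν ξ):
  D: 216 − 2(47.63) = 120.7
  B: 254 − 1(47.63) = 206.4
  A: 0 + 2(47.63) = 95.26

206 mol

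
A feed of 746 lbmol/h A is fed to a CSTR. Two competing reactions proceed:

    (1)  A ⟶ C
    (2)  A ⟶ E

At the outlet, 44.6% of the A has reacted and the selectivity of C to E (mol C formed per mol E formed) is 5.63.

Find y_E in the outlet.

Conversion of A: A consumed = 0.446 × 746 = 332.7 lbmol/h = 1ξ₁ + 1ξ₂.
Selectivity: 1ξ₁ / (1ξ₂) = 5.63 → ξ₁ = 5.63 ξ₂.
Substitute: (1·5.63 + 1) ξ₂ = 332.7 → ξ₂ = 50.18 lbmol/h, ξ₁ = 282.5 lbmol/h.
Outlet amounts (n = n₀ + Σ ν·ξ):
  A: 746 − 1(282.5) − 1(50.18) = 413.3
  C: 0 + 1(282.5) = 282.5
  E: 0 + 1(50.18) = 50.18
Total out = 746 lbmol/h; y_E = 50.18 / 746 = 0.06727.

0.0673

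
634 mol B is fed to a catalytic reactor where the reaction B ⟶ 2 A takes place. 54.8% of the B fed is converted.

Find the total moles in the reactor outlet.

981 mol

B reacted = 0.548 × 634 = 347.4 mol; ν_B = −1, so ξ = 347.4/1 = 347.4 mol.
Outlet amounts (n = n₀ + ν ξ):
  B: 634 − 1(347.4) = 286.6
  A: 0 + 2(347.4) = 694.9
Total out = 286.6 + 694.9 = 981.4 mol.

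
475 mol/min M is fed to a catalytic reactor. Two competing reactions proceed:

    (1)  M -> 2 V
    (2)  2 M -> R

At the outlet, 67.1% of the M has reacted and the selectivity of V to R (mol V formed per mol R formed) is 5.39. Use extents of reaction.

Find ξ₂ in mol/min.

Conversion of M: M consumed = 0.671 × 475 = 318.7 mol/min = 1ξ₁ + 2ξ₂.
Selectivity: 2ξ₁ / (1ξ₂) = 5.39 → ξ₁ = 2.695 ξ₂.
Substitute: (1·2.695 + 2) ξ₂ = 318.7 → ξ₂ = 67.89 mol/min, ξ₁ = 183 mol/min.
Outlet amounts (n = n₀ + Σ ν·ξ):
  M: 475 − 1(183) − 2(67.89) = 156.3
  V: 0 + 2(183) = 365.9
  R: 0 + 1(67.89) = 67.89

ξ₂ = 67.9 mol/min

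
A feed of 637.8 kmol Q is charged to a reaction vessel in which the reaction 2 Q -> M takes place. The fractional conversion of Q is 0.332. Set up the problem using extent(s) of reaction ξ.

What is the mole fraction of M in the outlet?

0.199

Q reacted = 0.332 × 637.8 = 211.7 kmol; ν_Q = −2, so ξ = 211.7/2 = 105.9 kmol.
Outlet amounts (n = n₀ + ν ξ):
  Q: 637.8 − 2(105.9) = 426.1
  M: 0 + 1(105.9) = 105.9
Total out = 531.9 kmol; y_M = 105.9 / 531.9 = 0.199.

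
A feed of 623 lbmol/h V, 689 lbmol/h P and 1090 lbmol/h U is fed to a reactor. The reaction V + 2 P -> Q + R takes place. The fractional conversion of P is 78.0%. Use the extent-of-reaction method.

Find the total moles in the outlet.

2130 lbmol/h

P reacted = 0.78 × 689 = 537.4 lbmol/h; ν_P = −2, so ξ = 537.4/2 = 268.7 lbmol/h.
Outlet amounts (n = n₀ + ν ξ):
  V: 623 − 1(268.7) = 354.3
  P: 689 − 2(268.7) = 151.6
  Q: 0 + 1(268.7) = 268.7
  R: 0 + 1(268.7) = 268.7
  U: 1090 (inert)
Total out = 354.3 + 151.6 + 268.7 + 268.7 + 1090 = 2133 lbmol/h.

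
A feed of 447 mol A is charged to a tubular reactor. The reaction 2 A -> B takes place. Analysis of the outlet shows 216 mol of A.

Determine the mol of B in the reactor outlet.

116 mol

For A: n = n₀ − 2ξ → 216 = 447 − 2ξ, giving ξ = 115.5 mol.
Outlet amounts (n = n₀ + ν ξ):
  A: 447 − 2(115.5) = 216
  B: 0 + 1(115.5) = 115.5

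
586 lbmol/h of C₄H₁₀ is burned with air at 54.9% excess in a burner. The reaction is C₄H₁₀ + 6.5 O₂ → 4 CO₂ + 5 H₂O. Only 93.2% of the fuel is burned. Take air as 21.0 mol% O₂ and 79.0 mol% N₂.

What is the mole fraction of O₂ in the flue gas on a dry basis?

Stoichiometric O₂ = 6.5 × 586 = 3809 lbmol/h; O₂ fed = 3809 × 1.549 = 5900 lbmol/h.
N₂ fed = 5900 × 79/21 = 22200 lbmol/h.
Fuel reacted = 0.932 × 586 → ξ = 546.2 lbmol/h.
Outlet (n = n₀ + ν ξ):
  C₄H₁₀: 586 − 1(546.2) = 39.85
  O₂: 5900 − 6.5(546.2) = 2350
  N₂: 22200 (inert)
  CO₂: 0 + 4(546.2) = 2185
  H₂O: 0 + 5(546.2) = 2731
Dry total = 26770 lbmol/h; y_O₂ (dry) = 2350 / 26770 = 0.08779.

0.0878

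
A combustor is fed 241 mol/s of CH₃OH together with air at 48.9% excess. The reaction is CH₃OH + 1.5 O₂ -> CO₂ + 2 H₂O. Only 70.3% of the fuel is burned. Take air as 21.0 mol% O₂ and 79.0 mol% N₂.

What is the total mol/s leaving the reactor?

Stoichiometric O₂ = 1.5 × 241 = 361.5 mol/s; O₂ fed = 361.5 × 1.489 = 538.3 mol/s.
N₂ fed = 538.3 × 79/21 = 2025 mol/s.
Fuel reacted = 0.703 × 241 → ξ = 169.4 mol/s.
Outlet (n = n₀ + ν ξ):
  CH₃OH: 241 − 1(169.4) = 71.58
  O₂: 538.3 − 1.5(169.4) = 284.1
  N₂: 2025 (inert)
  CO₂: 0 + 1(169.4) = 169.4
  H₂O: 0 + 2(169.4) = 338.8
Total out = 71.58 + 284.1 + 2025 + 169.4 + 338.8 = 2889 mol/s.

2890 mol/s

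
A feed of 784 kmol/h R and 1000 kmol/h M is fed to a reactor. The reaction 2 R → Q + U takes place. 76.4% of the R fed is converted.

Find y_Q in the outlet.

R reacted = 0.764 × 784 = 599 kmol/h; ν_R = −2, so ξ = 599/2 = 299.5 kmol/h.
Outlet amounts (n = n₀ + ν ξ):
  R: 784 − 2(299.5) = 185
  Q: 0 + 1(299.5) = 299.5
  U: 0 + 1(299.5) = 299.5
  M: 1000 (inert)
Total out = 1784 kmol/h; y_Q = 299.5 / 1784 = 0.1679.

0.168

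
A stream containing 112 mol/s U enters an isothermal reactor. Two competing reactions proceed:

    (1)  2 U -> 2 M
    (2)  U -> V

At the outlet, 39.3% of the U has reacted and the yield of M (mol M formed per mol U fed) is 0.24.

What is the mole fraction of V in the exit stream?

Yield of M: 2ξ₁ / 112 = 0.24 → ξ₁ = 13.44 mol/s.
Conversion of U: 2ξ₁ + 1ξ₂ = 0.393 × 112 = 44.02 → ξ₂ = 17.14 mol/s.
Outlet amounts (n = n₀ + Σ ν·ξ):
  U: 112 − 2(13.44) − 1(17.14) = 67.98
  M: 0 + 2(13.44) = 26.88
  V: 0 + 1(17.14) = 17.14
Total out = 112 mol/s; y_V = 17.14 / 112 = 0.153.

0.153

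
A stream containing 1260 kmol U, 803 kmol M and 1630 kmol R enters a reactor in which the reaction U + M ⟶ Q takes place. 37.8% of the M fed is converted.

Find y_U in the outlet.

0.282

M reacted = 0.378 × 803 = 303.5 kmol; ν_M = −1, so ξ = 303.5/1 = 303.5 kmol.
Outlet amounts (n = n₀ + ν ξ):
  U: 1260 − 1(303.5) = 956.5
  M: 803 − 1(303.5) = 499.5
  Q: 0 + 1(303.5) = 303.5
  R: 1630 (inert)
Total out = 3389 kmol; y_U = 956.5 / 3389 = 0.2822.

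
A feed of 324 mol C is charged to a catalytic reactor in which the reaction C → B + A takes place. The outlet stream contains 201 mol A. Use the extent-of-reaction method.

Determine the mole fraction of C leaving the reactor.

0.234

For A: n = n₀ + 1ξ → 201 = 0 + 1ξ, giving ξ = 201 mol.
Outlet amounts (n = n₀ + ν ξ):
  C: 324 − 1(201) = 123
  B: 0 + 1(201) = 201
  A: 0 + 1(201) = 201
Total out = 525 mol; y_C = 123 / 525 = 0.2343.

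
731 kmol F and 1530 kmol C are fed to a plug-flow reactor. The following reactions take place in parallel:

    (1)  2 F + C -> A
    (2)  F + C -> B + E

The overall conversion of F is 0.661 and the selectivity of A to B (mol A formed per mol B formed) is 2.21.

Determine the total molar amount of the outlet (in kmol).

Conversion of F: F consumed = 0.661 × 731 = 483.2 kmol = 2ξ₁ + 1ξ₂.
Selectivity: 1ξ₁ / (1ξ₂) = 2.21 → ξ₁ = 2.21 ξ₂.
Substitute: (2·2.21 + 1) ξ₂ = 483.2 → ξ₂ = 89.15 kmol, ξ₁ = 197 kmol.
Outlet amounts (n = n₀ + Σ ν·ξ):
  F: 731 − 2(197) − 1(89.15) = 247.8
  C: 1530 − 1(197) − 1(89.15) = 1244
  A: 0 + 1(197) = 197
  B: 0 + 1(89.15) = 89.15
  E: 0 + 1(89.15) = 89.15
Total out = 247.8 + 1244 + 197 + 89.15 + 89.15 = 1867 kmol.

1870 kmol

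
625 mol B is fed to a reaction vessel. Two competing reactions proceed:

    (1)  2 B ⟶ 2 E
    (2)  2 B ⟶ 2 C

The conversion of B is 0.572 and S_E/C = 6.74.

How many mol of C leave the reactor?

46.2 mol

Conversion of B: B consumed = 0.572 × 625 = 357.5 mol = 2ξ₁ + 2ξ₂.
Selectivity: 2ξ₁ / (2ξ₂) = 6.74 → ξ₁ = 6.74 ξ₂.
Substitute: (2·6.74 + 2) ξ₂ = 357.5 → ξ₂ = 23.09 mol, ξ₁ = 155.7 mol.
Outlet amounts (n = n₀ + Σ ν·ξ):
  B: 625 − 2(155.7) − 2(23.09) = 267.5
  E: 0 + 2(155.7) = 311.3
  C: 0 + 2(23.09) = 46.19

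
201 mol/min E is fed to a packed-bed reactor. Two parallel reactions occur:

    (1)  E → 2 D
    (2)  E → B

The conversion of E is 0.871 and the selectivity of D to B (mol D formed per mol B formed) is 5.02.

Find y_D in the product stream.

0.768

Conversion of E: E consumed = 0.871 × 201 = 175.1 mol/min = 1ξ₁ + 1ξ₂.
Selectivity: 2ξ₁ / (1ξ₂) = 5.02 → ξ₁ = 2.51 ξ₂.
Substitute: (1·2.51 + 1) ξ₂ = 175.1 → ξ₂ = 49.88 mol/min, ξ₁ = 125.2 mol/min.
Outlet amounts (n = n₀ + Σ ν·ξ):
  E: 201 − 1(125.2) − 1(49.88) = 25.93
  D: 0 + 2(125.2) = 250.4
  B: 0 + 1(49.88) = 49.88
Total out = 326.2 mol/min; y_D = 250.4 / 326.2 = 0.7676.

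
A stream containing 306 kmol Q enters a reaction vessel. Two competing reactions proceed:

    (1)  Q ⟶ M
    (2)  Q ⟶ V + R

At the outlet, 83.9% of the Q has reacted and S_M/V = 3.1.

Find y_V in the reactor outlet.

Conversion of Q: Q consumed = 0.839 × 306 = 256.7 kmol = 1ξ₁ + 1ξ₂.
Selectivity: 1ξ₁ / (1ξ₂) = 3.1 → ξ₁ = 3.1 ξ₂.
Substitute: (1·3.1 + 1) ξ₂ = 256.7 → ξ₂ = 62.62 kmol, ξ₁ = 194.1 kmol.
Outlet amounts (n = n₀ + Σ ν·ξ):
  Q: 306 − 1(194.1) − 1(62.62) = 49.27
  M: 0 + 1(194.1) = 194.1
  V: 0 + 1(62.62) = 62.62
  R: 0 + 1(62.62) = 62.62
Total out = 368.6 kmol; y_V = 62.62 / 368.6 = 0.1699.

0.17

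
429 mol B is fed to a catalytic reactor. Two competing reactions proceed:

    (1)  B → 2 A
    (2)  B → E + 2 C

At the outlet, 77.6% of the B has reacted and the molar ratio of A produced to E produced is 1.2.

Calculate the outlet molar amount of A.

Conversion of B: B consumed = 0.776 × 429 = 332.9 mol = 1ξ₁ + 1ξ₂.
Selectivity: 2ξ₁ / (1ξ₂) = 1.2 → ξ₁ = 0.6 ξ₂.
Substitute: (1·0.6 + 1) ξ₂ = 332.9 → ξ₂ = 208.1 mol, ξ₁ = 124.8 mol.
Outlet amounts (n = n₀ + Σ ν·ξ):
  B: 429 − 1(124.8) − 1(208.1) = 96.1
  A: 0 + 2(124.8) = 249.7
  E: 0 + 1(208.1) = 208.1
  C: 0 + 2(208.1) = 416.1

250 mol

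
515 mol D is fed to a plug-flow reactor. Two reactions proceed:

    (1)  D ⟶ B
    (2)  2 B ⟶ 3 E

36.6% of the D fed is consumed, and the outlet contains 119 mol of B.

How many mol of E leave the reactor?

Conversion of D: D consumed = 1ξ₁ = 0.366 × 515 → ξ₁ = 188.5 mol.
B balance: n_B = 0 + 1ξ₁ − 2ξ₂ = 119 → ξ₂ = (1·188.5 − 119)/2 = 34.75 mol.
Outlet amounts (n = n₀ + Σ ν·ξ):
  D: 515 − 1(188.5) = 326.5
  B: 0 + 1(188.5) − 2(34.75) = 119
  E: 0 + 3(34.75) = 104.2

104 mol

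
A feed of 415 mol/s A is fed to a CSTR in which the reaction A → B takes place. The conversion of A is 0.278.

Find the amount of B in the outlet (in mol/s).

115 mol/s

A reacted = 0.278 × 415 = 115.4 mol/s; ν_A = −1, so ξ = 115.4/1 = 115.4 mol/s.
Outlet amounts (n = n₀ + ν ξ):
  A: 415 − 1(115.4) = 299.6
  B: 0 + 1(115.4) = 115.4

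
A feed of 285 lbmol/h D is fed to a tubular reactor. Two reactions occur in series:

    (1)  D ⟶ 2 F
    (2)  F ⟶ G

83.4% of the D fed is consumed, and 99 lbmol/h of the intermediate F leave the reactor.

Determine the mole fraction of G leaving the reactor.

Conversion of D: D consumed = 1ξ₁ = 0.834 × 285 → ξ₁ = 237.7 lbmol/h.
F balance: n_F = 0 + 2ξ₁ − 1ξ₂ = 99 → ξ₂ = (2·237.7 − 99)/1 = 376.4 lbmol/h.
Outlet amounts (n = n₀ + Σ ν·ξ):
  D: 285 − 1(237.7) = 47.31
  F: 0 + 2(237.7) − 1(376.4) = 99
  G: 0 + 1(376.4) = 376.4
Total out = 522.7 lbmol/h; y_G = 376.4 / 522.7 = 0.7201.

0.72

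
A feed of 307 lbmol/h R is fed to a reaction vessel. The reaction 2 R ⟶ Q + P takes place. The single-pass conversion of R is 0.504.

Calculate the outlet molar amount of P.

77.4 lbmol/h

R reacted = 0.504 × 307 = 154.7 lbmol/h; ν_R = −2, so ξ = 154.7/2 = 77.36 lbmol/h.
Outlet amounts (n = n₀ + ν ξ):
  R: 307 − 2(77.36) = 152.3
  Q: 0 + 1(77.36) = 77.36
  P: 0 + 1(77.36) = 77.36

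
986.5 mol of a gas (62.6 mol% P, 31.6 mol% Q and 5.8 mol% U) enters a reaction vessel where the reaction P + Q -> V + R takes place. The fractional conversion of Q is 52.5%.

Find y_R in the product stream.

Q reacted = 0.525 × 311.7 = 163.7 mol; ν_Q = −1, so ξ = 163.7/1 = 163.7 mol.
Outlet amounts (n = n₀ + ν ξ):
  P: 617.5 − 1(163.7) = 453.9
  Q: 311.7 − 1(163.7) = 148.1
  V: 0 + 1(163.7) = 163.7
  R: 0 + 1(163.7) = 163.7
  U: 57.22 (inert)
Total out = 986.5 mol; y_R = 163.7 / 986.5 = 0.1659.

0.166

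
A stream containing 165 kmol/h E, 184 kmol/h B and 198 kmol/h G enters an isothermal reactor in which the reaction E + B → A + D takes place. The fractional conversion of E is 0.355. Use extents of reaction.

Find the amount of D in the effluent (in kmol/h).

E reacted = 0.355 × 165 = 58.57 kmol/h; ν_E = −1, so ξ = 58.57/1 = 58.57 kmol/h.
Outlet amounts (n = n₀ + ν ξ):
  E: 165 − 1(58.57) = 106.4
  B: 184 − 1(58.57) = 125.4
  A: 0 + 1(58.57) = 58.57
  D: 0 + 1(58.57) = 58.57
  G: 198 (inert)

58.6 kmol/h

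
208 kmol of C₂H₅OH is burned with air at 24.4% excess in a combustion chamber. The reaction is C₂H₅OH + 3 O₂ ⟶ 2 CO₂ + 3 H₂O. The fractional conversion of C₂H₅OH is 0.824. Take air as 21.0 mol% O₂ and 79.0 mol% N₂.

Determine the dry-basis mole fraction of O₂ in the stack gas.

0.0736

Stoichiometric O₂ = 3 × 208 = 624 kmol; O₂ fed = 624 × 1.244 = 776.3 kmol.
N₂ fed = 776.3 × 79/21 = 2920 kmol.
Fuel reacted = 0.824 × 208 → ξ = 171.4 kmol.
Outlet (n = n₀ + ν ξ):
  C₂H₅OH: 208 − 1(171.4) = 36.61
  O₂: 776.3 − 3(171.4) = 262.1
  N₂: 2920 (inert)
  CO₂: 0 + 2(171.4) = 342.8
  H₂O: 0 + 3(171.4) = 514.2
Dry total = 3562 kmol; y_O₂ (dry) = 262.1 / 3562 = 0.07358.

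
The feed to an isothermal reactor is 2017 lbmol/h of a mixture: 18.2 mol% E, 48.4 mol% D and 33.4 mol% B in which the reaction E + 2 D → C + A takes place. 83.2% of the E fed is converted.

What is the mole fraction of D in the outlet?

0.213

E reacted = 0.832 × 367.1 = 305.4 lbmol/h; ν_E = −1, so ξ = 305.4/1 = 305.4 lbmol/h.
Outlet amounts (n = n₀ + ν ξ):
  E: 367.1 − 1(305.4) = 61.67
  D: 976.2 − 2(305.4) = 365.4
  C: 0 + 1(305.4) = 305.4
  A: 0 + 1(305.4) = 305.4
  B: 673.7 (inert)
Total out = 1712 lbmol/h; y_D = 365.4 / 1712 = 0.2135.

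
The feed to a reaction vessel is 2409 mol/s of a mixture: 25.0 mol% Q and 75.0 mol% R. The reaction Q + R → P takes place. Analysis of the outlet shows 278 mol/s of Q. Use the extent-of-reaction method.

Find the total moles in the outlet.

For Q: n = n₀ − 1ξ → 278 = 602.2 − 1ξ, giving ξ = 324.2 mol/s.
Outlet amounts (n = n₀ + ν ξ):
  Q: 602.2 − 1(324.2) = 278
  R: 1807 − 1(324.2) = 1482
  P: 0 + 1(324.2) = 324.2
Total out = 278 + 1482 + 324.2 = 2085 mol/s.

2080 mol/s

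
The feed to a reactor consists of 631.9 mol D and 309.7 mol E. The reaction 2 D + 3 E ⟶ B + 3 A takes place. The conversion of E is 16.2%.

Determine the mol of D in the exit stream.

E reacted = 0.162 × 309.7 = 50.17 mol; ν_E = −3, so ξ = 50.17/3 = 16.72 mol.
Outlet amounts (n = n₀ + ν ξ):
  D: 631.9 − 2(16.72) = 598.5
  E: 309.7 − 3(16.72) = 259.5
  B: 0 + 1(16.72) = 16.72
  A: 0 + 3(16.72) = 50.17

598 mol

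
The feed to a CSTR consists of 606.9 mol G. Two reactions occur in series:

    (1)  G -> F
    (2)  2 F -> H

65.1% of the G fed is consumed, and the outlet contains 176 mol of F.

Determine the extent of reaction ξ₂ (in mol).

ξ₂ = 110 mol

Conversion of G: G consumed = 1ξ₁ = 0.651 × 606.9 → ξ₁ = 395.1 mol.
F balance: n_F = 0 + 1ξ₁ − 2ξ₂ = 176 → ξ₂ = (1·395.1 − 176)/2 = 109.5 mol.
Outlet amounts (n = n₀ + Σ ν·ξ):
  G: 606.9 − 1(395.1) = 211.8
  F: 0 + 1(395.1) − 2(109.5) = 176
  H: 0 + 1(109.5) = 109.5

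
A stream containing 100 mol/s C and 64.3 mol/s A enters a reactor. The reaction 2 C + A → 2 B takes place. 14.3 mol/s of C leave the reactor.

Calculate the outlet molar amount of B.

85.7 mol/s

For C: n = n₀ − 2ξ → 14.3 = 100 − 2ξ, giving ξ = 42.85 mol/s.
Outlet amounts (n = n₀ + ν ξ):
  C: 100 − 2(42.85) = 14.3
  A: 64.3 − 1(42.85) = 21.45
  B: 0 + 2(42.85) = 85.7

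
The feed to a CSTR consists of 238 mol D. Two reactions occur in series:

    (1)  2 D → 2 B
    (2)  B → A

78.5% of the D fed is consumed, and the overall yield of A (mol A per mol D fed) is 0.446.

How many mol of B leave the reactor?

80.7 mol

Conversion of D: D consumed = 2ξ₁ = 0.785 × 238 → ξ₁ = 93.42 mol.
Yield of A: 1ξ₂ / 238 = 0.446 → ξ₂ = 106.1 mol.
Outlet amounts (n = n₀ + Σ ν·ξ):
  D: 238 − 2(93.42) = 51.17
  B: 0 + 2(93.42) − 1(106.1) = 80.68
  A: 0 + 1(106.1) = 106.1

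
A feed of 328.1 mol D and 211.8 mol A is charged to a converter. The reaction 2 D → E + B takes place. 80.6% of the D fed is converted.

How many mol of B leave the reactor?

132 mol

D reacted = 0.806 × 328.1 = 264.4 mol; ν_D = −2, so ξ = 264.4/2 = 132.2 mol.
Outlet amounts (n = n₀ + ν ξ):
  D: 328.1 − 2(132.2) = 63.65
  E: 0 + 1(132.2) = 132.2
  B: 0 + 1(132.2) = 132.2
  A: 211.8 (inert)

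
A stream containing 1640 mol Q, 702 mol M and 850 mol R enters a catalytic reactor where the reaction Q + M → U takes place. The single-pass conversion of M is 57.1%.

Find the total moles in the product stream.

M reacted = 0.571 × 702 = 400.8 mol; ν_M = −1, so ξ = 400.8/1 = 400.8 mol.
Outlet amounts (n = n₀ + ν ξ):
  Q: 1640 − 1(400.8) = 1239
  M: 702 − 1(400.8) = 301.2
  U: 0 + 1(400.8) = 400.8
  R: 850 (inert)
Total out = 1239 + 301.2 + 400.8 + 850 = 2791 mol.

2790 mol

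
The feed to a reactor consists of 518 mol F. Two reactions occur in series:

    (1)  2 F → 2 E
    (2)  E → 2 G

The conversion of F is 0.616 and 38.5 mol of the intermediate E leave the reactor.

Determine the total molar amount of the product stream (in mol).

799 mol

Conversion of F: F consumed = 2ξ₁ = 0.616 × 518 → ξ₁ = 159.5 mol.
E balance: n_E = 0 + 2ξ₁ − 1ξ₂ = 38.5 → ξ₂ = (2·159.5 − 38.5)/1 = 280.6 mol.
Outlet amounts (n = n₀ + Σ ν·ξ):
  F: 518 − 2(159.5) = 198.9
  E: 0 + 2(159.5) − 1(280.6) = 38.5
  G: 0 + 2(280.6) = 561.2
Total out = 198.9 + 38.5 + 561.2 = 798.6 mol.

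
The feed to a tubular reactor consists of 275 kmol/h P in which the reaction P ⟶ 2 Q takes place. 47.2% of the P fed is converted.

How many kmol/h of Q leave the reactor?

260 kmol/h

P reacted = 0.472 × 275 = 129.8 kmol/h; ν_P = −1, so ξ = 129.8/1 = 129.8 kmol/h.
Outlet amounts (n = n₀ + ν ξ):
  P: 275 − 1(129.8) = 145.2
  Q: 0 + 2(129.8) = 259.6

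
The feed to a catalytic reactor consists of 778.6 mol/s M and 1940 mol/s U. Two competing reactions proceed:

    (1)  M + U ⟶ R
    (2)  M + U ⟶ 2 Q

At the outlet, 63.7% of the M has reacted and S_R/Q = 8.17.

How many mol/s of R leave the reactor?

467 mol/s

Conversion of M: M consumed = 0.637 × 778.6 = 496 mol/s = 1ξ₁ + 1ξ₂.
Selectivity: 1ξ₁ / (2ξ₂) = 8.17 → ξ₁ = 16.34 ξ₂.
Substitute: (1·16.34 + 1) ξ₂ = 496 → ξ₂ = 28.6 mol/s, ξ₁ = 467.4 mol/s.
Outlet amounts (n = n₀ + Σ ν·ξ):
  M: 778.6 − 1(467.4) − 1(28.6) = 282.6
  U: 1940 − 1(467.4) − 1(28.6) = 1444
  R: 0 + 1(467.4) = 467.4
  Q: 0 + 2(28.6) = 57.21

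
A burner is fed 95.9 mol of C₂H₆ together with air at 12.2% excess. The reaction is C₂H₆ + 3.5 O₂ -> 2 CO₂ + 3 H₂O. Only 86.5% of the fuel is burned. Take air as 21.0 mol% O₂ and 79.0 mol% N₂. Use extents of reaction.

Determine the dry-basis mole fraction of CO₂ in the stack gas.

Stoichiometric O₂ = 3.5 × 95.9 = 335.7 mol; O₂ fed = 335.7 × 1.122 = 376.6 mol.
N₂ fed = 376.6 × 79/21 = 1417 mol.
Fuel reacted = 0.865 × 95.9 → ξ = 82.95 mol.
Outlet (n = n₀ + ν ξ):
  C₂H₆: 95.9 − 1(82.95) = 12.95
  O₂: 376.6 − 3.5(82.95) = 86.26
  N₂: 1417 (inert)
  CO₂: 0 + 2(82.95) = 165.9
  H₂O: 0 + 3(82.95) = 248.9
Dry total = 1682 mol; y_CO₂ (dry) = 165.9 / 1682 = 0.09865.

0.0986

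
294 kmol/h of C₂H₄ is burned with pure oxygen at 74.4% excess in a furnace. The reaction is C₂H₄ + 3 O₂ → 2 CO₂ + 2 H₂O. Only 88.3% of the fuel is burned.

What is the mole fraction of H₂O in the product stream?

0.283

Stoichiometric O₂ = 3 × 294 = 882 kmol/h; O₂ fed = 882 × 1.744 = 1538 kmol/h.
Fuel reacted = 0.883 × 294 → ξ = 259.6 kmol/h.
Outlet (n = n₀ + ν ξ):
  C₂H₄: 294 − 1(259.6) = 34.4
  O₂: 1538 − 3(259.6) = 759.4
  CO₂: 0 + 2(259.6) = 519.2
  H₂O: 0 + 2(259.6) = 519.2
Total out = 1832 kmol/h; y_H₂O = 519.2 / 1832 = 0.2834.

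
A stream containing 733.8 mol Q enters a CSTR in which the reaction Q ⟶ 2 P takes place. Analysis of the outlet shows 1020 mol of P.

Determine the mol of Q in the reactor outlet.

For P: n = n₀ + 2ξ → 1020 = 0 + 2ξ, giving ξ = 510 mol.
Outlet amounts (n = n₀ + ν ξ):
  Q: 733.8 − 1(510) = 223.8
  P: 0 + 2(510) = 1020

224 mol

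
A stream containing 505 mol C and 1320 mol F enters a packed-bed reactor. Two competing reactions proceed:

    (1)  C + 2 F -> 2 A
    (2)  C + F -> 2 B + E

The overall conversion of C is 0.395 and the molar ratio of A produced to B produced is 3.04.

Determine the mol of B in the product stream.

Conversion of C: C consumed = 0.395 × 505 = 199.5 mol = 1ξ₁ + 1ξ₂.
Selectivity: 2ξ₁ / (2ξ₂) = 3.04 → ξ₁ = 3.04 ξ₂.
Substitute: (1·3.04 + 1) ξ₂ = 199.5 → ξ₂ = 49.38 mol, ξ₁ = 150.1 mol.
Outlet amounts (n = n₀ + Σ ν·ξ):
  C: 505 − 1(150.1) − 1(49.38) = 305.5
  F: 1320 − 2(150.1) − 1(49.38) = 970.4
  A: 0 + 2(150.1) = 300.2
  B: 0 + 2(49.38) = 98.75
  E: 0 + 1(49.38) = 49.38

98.8 mol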